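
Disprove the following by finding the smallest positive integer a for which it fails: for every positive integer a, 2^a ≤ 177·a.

For a = 1, 2, 3, 4, 5, 6, 7, 8, 9, 10 the conclusion holds.
a = 11: 2^a = 2048 and 177·a = 1947, so 2048 > 1947.
Thus a = 11 disproves the claim, and no smaller a works.

a = 11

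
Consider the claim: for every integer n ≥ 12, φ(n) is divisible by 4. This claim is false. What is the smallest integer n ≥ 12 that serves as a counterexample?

n = 14

We need the least integer n ≥ 12 for which φ(n) is not divisible by 4.
For n = 12, 13 the conclusion holds.
n = 14: φ(14) = 6; 6 mod 4 = 2.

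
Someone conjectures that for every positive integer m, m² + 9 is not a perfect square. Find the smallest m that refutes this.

m = 4

A counterexample is any positive integer m such that m² + 9 is a perfect square; we check each in order.
m = 1: 1² + 9 = 10, not a perfect square.
m = 2: 2² + 9 = 13, not a perfect square.
m = 3: 3² + 9 = 18, not a perfect square.
m = 4: 4² + 9 = 25 = 5², a perfect square.
Hence m = 4 is a counterexample.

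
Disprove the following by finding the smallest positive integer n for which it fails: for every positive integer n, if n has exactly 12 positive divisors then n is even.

n = 315

For n = 60, 72, 84, 90, …, 294, 306, 308 the conclusion holds.
n = 315: divisors of 315: 12 divisors; 315 is odd.
Hence n = 315 is a counterexample.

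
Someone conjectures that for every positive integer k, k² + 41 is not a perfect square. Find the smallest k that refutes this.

For k = 1, 2, 3, 4, …, 17, 18, 19 the conclusion holds.
k = 20: 20² + 41 = 441 = 21², a perfect square.
So k = 20 is the smallest counterexample.

k = 20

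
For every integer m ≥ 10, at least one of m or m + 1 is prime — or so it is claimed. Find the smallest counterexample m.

A counterexample is any integer m ≥ 10 such that m, m + 1 are both composite; we check each in order.
The first 4 eligible values, up to m = 13, all satisfy the conclusion.
m = 14: 14 = 2 × 7; 15 = 3 × 5 — both composite.

m = 14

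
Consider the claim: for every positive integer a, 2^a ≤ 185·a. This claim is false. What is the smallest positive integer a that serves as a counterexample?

We need the least positive integer a for which 2^a > 185·a.
For a = 1, 2, 3, 4, 5, 6, 7, 8, 9, 10 the conclusion holds.
a = 11: 2^a = 2048 and 185·a = 2035, so 2048 > 2035.
Hence a = 11 is a counterexample.

a = 11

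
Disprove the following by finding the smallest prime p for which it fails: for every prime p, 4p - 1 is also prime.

p = 7

p = 2: 4p - 1 = 7, prime.
p = 3: 4p - 1 = 11, prime.
p = 5: 4p - 1 = 19, prime.
p = 7: 4p - 1 = 27 = 3 × 9, not prime.
Hence p = 7 is a counterexample.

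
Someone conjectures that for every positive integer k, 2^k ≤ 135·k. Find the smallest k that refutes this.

k = 11

Check each positive integer k in order until 2^k > 135·k.
For k = 1, 2, 3, 4, 5, 6, 7, 8, 9, 10 the conclusion holds.
k = 11: 2^k = 2048 and 135·k = 1485, so 2048 > 1485.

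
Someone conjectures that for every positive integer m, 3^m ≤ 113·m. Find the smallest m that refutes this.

m = 6

We need the least positive integer m for which 3^m > 113·m.
m = 1: 3^m = 3 and 113·m = 113, so 3 ≤ 113.
m = 2: 3^m = 9 and 113·m = 226, so 9 ≤ 226.
m = 3: 3^m = 27 and 113·m = 339, so 27 ≤ 339.
m = 4: 3^m = 81 and 113·m = 452, so 81 ≤ 452.
m = 5: 3^m = 243 and 113·m = 565, so 243 ≤ 565.
m = 6: 3^m = 729 and 113·m = 678, so 729 > 678.
Hence m = 6 is a counterexample.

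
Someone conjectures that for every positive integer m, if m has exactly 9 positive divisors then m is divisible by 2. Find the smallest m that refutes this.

m = 225

m = 36: τ(36) = 9; 36 mod 2 = 0.
m = 100: τ(100) = 9; 100 mod 2 = 0.
m = 196: τ(196) = 9; 196 mod 2 = 0.
m = 225: τ(225) = 9; 225 mod 2 = 1.
Hence m = 225 is a counterexample.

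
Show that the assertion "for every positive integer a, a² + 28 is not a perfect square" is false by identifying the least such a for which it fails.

We need the least positive integer a for which a² + 28 is a perfect square.
The first 5 eligible values, up to a = 5, all satisfy the conclusion.
a = 6: 6² + 28 = 64 = 8², a perfect square.

a = 6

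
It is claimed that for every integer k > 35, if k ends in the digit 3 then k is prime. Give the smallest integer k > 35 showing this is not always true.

We need the least integer k > 35 for which k ends in the digit 3 but k is not prime.
For k = 43, 53 the conclusion holds.
k = 63: 63 ends in 3; 63 = 3 × 21, composite.
Hence k = 63 is a counterexample.

k = 63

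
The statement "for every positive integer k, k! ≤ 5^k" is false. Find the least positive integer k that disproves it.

For k = 1, 2, 3, 4, …, 9, 10, 11 the conclusion holds.
k = 12: k! = 479001600 and 5^k = 244140625, so 479001600 > 244140625.

k = 12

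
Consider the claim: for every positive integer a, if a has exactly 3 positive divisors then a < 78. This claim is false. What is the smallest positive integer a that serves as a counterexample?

a = 121

Check each positive integer a in order until a has exactly 3 positive divisors but the claim fails.
a = 4: τ(4) = 3; 4 < 78.
a = 9: τ(9) = 3; 9 < 78.
a = 25: τ(25) = 3; 25 < 78.
a = 49: τ(49) = 3; 49 < 78.
a = 121: τ(121) = 3; 121 ≥ 78.
So a = 121 is the smallest counterexample.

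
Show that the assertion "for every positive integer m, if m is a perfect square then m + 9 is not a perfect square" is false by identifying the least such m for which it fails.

m = 16

Check each positive integer m in order until m is a perfect square but m + 9 is a perfect square.
For m = 1, 4, 9 the conclusion holds.
m = 16: 16 = 4² and 16 + 9 = 25 = 5².
Thus m = 16 disproves the claim, and no smaller m works.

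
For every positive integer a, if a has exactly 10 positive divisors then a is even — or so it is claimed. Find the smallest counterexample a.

a = 405

The first 9 eligible values, up to a = 368, all satisfy the conclusion.
a = 405: divisors of 405: 10 divisors; 405 is odd.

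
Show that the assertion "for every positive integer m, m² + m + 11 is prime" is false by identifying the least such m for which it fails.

m = 10

We need the least positive integer m for which m² + m + 11 is not prime.
The first 9 eligible values, up to m = 9, all satisfy the conclusion.
m = 10: m² + m + 11 = 121 = 11 × 11, composite.
Hence m = 10 is a counterexample.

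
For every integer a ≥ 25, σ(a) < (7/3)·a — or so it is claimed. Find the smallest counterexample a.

We need the least integer a ≥ 25 for which the claim fails.
a = 25: σ(25) = 31; 31 < 175/3.
a = 26: σ(26) = 42; 42 < 182/3.
a = 27: σ(27) = 40; 40 < 63.
a = 28: σ(28) = 56; 56 < 196/3.
a = 29: σ(29) = 30; 30 < 203/3.
a = 30: σ(30) = 72; 72 ≥ 70.
So a = 30 is the smallest counterexample.

a = 30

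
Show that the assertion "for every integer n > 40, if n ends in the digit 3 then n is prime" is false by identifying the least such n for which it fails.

A counterexample is any integer n > 40 such that n ends in the digit 3 but n is not prime; we check each in order.
n = 43: 43 ends in 3 and is prime.
n = 53: 53 ends in 3 and is prime.
n = 63: 63 ends in 3; 63 = 3 × 21, composite.
So n = 63 is the smallest counterexample.

n = 63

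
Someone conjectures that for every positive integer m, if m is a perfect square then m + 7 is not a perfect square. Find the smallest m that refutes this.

m = 9

m = 1: 1 + 7 = 8, not a perfect square.
m = 4: 4 + 7 = 11, not a perfect square.
m = 9: 9 = 3² and 9 + 7 = 16 = 4².
Hence m = 9 is a counterexample.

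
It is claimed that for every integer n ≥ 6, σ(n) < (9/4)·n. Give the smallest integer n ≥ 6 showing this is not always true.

We need the least integer n ≥ 6 for which the claim fails.
n = 6: σ(6) = 12; 12 < 27/2.
n = 7: σ(7) = 8; 8 < 63/4.
n = 8: σ(8) = 15; 15 < 18.
n = 9: σ(9) = 13; 13 < 81/4.
n = 10: σ(10) = 18; 18 < 45/2.
n = 11: σ(11) = 12; 12 < 99/4.
n = 12: σ(12) = 28; 28 ≥ 27.

n = 12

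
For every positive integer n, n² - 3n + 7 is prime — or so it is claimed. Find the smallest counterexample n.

n = 6

The first 5 eligible values, up to n = 5, all satisfy the conclusion.
n = 6: n² - 3n + 7 = 25 = 5 × 5, composite.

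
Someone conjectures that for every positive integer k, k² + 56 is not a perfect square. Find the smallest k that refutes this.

We need the least positive integer k for which k² + 56 is a perfect square.
For k = 1, 2, 3, 4 the conclusion holds.
k = 5: 5² + 56 = 81 = 9², a perfect square.

k = 5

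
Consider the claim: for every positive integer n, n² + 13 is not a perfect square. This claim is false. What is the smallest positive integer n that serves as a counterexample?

A counterexample is any positive integer n such that n² + 13 is a perfect square; we check each in order.
n = 1: 1² + 13 = 14, not a perfect square.
n = 2: 2² + 13 = 17, not a perfect square.
n = 3: 3² + 13 = 22, not a perfect square.
n = 4: 4² + 13 = 29, not a perfect square.
n = 5: 5² + 13 = 38, not a perfect square.
n = 6: 6² + 13 = 49 = 7², a perfect square.

n = 6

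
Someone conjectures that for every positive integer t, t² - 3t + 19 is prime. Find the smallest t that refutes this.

t = 18

Check each positive integer t in order until t² - 3t + 19 is not prime.
For t = 1, 2, 3, 4, …, 15, 16, 17 the conclusion holds.
t = 18: t² - 3t + 19 = 289 = 17 × 17, composite.
Thus t = 18 disproves the claim, and no smaller t works.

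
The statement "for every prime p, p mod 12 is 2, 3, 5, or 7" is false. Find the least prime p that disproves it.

p = 11

The first 4 eligible values, up to p = 7, all satisfy the conclusion.
p = 11: 11 mod 12 = 11 — not in {2, 3, 5, 7}.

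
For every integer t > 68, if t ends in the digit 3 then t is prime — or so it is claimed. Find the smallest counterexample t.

A counterexample is any integer t > 68 such that t ends in the digit 3 but t is not prime; we check each in order.
t = 73: 73 ends in 3 and is prime.
t = 83: 83 ends in 3 and is prime.
t = 93: 93 ends in 3; 93 = 3 × 31, composite.
Hence t = 93 is a counterexample.

t = 93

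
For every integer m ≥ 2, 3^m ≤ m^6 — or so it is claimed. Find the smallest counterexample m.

m = 15

For m = 2, 3, 4, 5, …, 12, 13, 14 the conclusion holds.
m = 15: 3^m = 14348907 and m^6 = 11390625, so 14348907 > 11390625.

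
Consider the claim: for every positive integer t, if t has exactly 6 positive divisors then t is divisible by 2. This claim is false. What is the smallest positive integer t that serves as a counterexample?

t = 45

A counterexample is any positive integer t such that t has exactly 6 positive divisors but t is not divisible by 2; we check each in order.
For t = 12, 18, 20, 28, 32, 44 the conclusion holds.
t = 45: τ(45) = 6; 45 mod 2 = 1.
So t = 45 is the smallest counterexample.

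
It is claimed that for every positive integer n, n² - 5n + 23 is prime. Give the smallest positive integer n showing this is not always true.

For n = 1, 2, 3, 4, …, 16, 17, 18 the conclusion holds.
n = 19: n² - 5n + 23 = 289 = 17 × 17, composite.

n = 19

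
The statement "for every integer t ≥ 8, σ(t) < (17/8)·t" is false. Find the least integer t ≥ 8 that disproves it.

t = 12

Check each integer t ≥ 8 in order until the claim fails.
For t = 8, 9, 10, 11 the conclusion holds.
t = 12: σ(12) = 28; 28 ≥ 51/2.
So t = 12 is the smallest counterexample.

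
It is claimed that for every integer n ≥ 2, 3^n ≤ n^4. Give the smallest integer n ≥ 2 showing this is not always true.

n = 8

Check each integer n ≥ 2 in order until 3^n > n^4.
The first 6 eligible values, up to n = 7, all satisfy the conclusion.
n = 8: 3^n = 6561 and n^4 = 4096, so 6561 > 4096.
Thus n = 8 disproves the claim, and no smaller n works.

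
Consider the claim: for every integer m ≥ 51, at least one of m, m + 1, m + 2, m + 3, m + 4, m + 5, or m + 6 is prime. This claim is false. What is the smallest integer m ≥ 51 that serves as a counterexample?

m = 90

The first 39 eligible values, up to m = 89, all satisfy the conclusion.
m = 90: 90 = 2 × 45; 91 = 7 × 13; 92 = 2 × 46; 93 = 3 × 31; 94 = 2 × 47; 95 = 5 × 19; 96 = 2 × 48 — all composite.
Thus m = 90 disproves the claim, and no smaller m works.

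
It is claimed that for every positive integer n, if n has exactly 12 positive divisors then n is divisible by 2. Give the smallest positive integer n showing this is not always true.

We need the least positive integer n for which n has exactly 12 positive divisors but n is not divisible by 2.
The first 24 eligible values, up to n = 308, all satisfy the conclusion.
n = 315: τ(315) = 12; 315 mod 2 = 1.
Hence n = 315 is a counterexample.

n = 315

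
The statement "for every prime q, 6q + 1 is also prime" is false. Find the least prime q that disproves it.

q = 19

A counterexample is any prime q such that 6q + 1 is not prime; we check each in order.
The first 7 eligible values, up to q = 17, all satisfy the conclusion.
q = 19: 6q + 1 = 115 = 5 × 23, not prime.
Thus q = 19 disproves the claim, and no smaller q works.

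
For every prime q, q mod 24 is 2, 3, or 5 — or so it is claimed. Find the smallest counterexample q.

q = 7

We need the least prime q for which the claim fails.
q = 2: 2 mod 24 = 2.
q = 3: 3 mod 24 = 3.
q = 5: 5 mod 24 = 5.
q = 7: 7 mod 24 = 7 — not in {2, 3, 5}.
Hence q = 7 is a counterexample.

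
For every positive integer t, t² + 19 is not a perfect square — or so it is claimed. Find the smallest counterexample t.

t = 9

We need the least positive integer t for which t² + 19 is a perfect square.
t = 1: 1² + 19 = 20, not a perfect square.
t = 2: 2² + 19 = 23, not a perfect square.
t = 3: 3² + 19 = 28, not a perfect square.
t = 4: 4² + 19 = 35, not a perfect square.
t = 5: 5² + 19 = 44, not a perfect square.
t = 6: 6² + 19 = 55, not a perfect square.
t = 7: 7² + 19 = 68, not a perfect square.
t = 8: 8² + 19 = 83, not a perfect square.
t = 9: 9² + 19 = 100 = 10², a perfect square.
So t = 9 is the smallest counterexample.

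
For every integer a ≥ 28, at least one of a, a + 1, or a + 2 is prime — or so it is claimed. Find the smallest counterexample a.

For a = 28, 29, 30, 31 the conclusion holds.
a = 32: 32 = 2 × 16; 33 = 3 × 11; 34 = 2 × 17 — all composite.

a = 32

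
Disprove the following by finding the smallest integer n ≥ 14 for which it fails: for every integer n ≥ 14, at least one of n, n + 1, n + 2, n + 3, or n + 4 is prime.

The first 10 eligible values, up to n = 23, all satisfy the conclusion.
n = 24: 24 = 2 × 12; 25 = 5 × 5; 26 = 2 × 13; 27 = 3 × 9; 28 = 2 × 14 — all composite.
So n = 24 is the smallest counterexample.

n = 24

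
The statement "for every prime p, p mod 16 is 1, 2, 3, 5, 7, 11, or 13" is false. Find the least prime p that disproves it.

p = 31

For p = 2, 3, 5, 7, 11, 13, 17, 19, 23, 29 the conclusion holds.
p = 31: 31 mod 16 = 15 — not in {1, 2, 3, 5, 7, 11, 13}.
Hence p = 31 is a counterexample.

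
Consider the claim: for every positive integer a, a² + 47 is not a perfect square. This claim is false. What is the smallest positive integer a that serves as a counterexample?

Check each positive integer a in order until a² + 47 is a perfect square.
For a = 1, 2, 3, 4, …, 20, 21, 22 the conclusion holds.
a = 23: 23² + 47 = 576 = 24², a perfect square.

a = 23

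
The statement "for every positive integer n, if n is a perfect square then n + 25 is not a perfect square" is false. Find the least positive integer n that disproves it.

For n = 1, 4, 9, 16, …, 81, 100, 121 the conclusion holds.
n = 144: 144 = 12² and 144 + 25 = 169 = 13².

n = 144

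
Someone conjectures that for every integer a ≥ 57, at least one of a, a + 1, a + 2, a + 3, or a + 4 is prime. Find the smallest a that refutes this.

a = 62

A counterexample is any integer a ≥ 57 such that a, a + 1, a + 2, a + 3, a + 4 are all composite; we check each in order.
The first 5 eligible values, up to a = 61, all satisfy the conclusion.
a = 62: 62 = 2 × 31; 63 = 3 × 21; 64 = 2 × 32; 65 = 5 × 13; 66 = 2 × 33 — all composite.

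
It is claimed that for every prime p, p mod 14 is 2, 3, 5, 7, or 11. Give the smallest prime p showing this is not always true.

p = 13

We need the least prime p for which the claim fails.
The first 5 eligible values, up to p = 11, all satisfy the conclusion.
p = 13: 13 mod 14 = 13 — not in {2, 3, 5, 7, 11}.
So p = 13 is the smallest counterexample.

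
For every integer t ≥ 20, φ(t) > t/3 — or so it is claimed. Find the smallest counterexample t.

t = 24

t = 20: φ(20) = 8 and 20/3 = 20/3, so φ(20) > 20/3.
t = 21: φ(21) = 12 and 21/3 = 7, so φ(21) > 21/3.
t = 22: φ(22) = 10 and 22/3 = 22/3, so φ(22) > 22/3.
t = 23: φ(23) = 22 and 23/3 = 23/3, so φ(23) > 23/3.
t = 24: φ(24) = 8 and 24/3 = 8, so φ(24) ≤ 24/3.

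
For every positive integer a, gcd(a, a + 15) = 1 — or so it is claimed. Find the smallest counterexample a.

a = 3

a = 1: gcd(1, 16) = 1.
a = 2: gcd(2, 17) = 1.
a = 3: gcd(3, 18) = 3.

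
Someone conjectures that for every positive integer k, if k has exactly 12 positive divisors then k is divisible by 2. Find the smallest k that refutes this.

k = 315

A counterexample is any positive integer k such that k has exactly 12 positive divisors but k is not divisible by 2; we check each in order.
The first 24 eligible values, up to k = 308, all satisfy the conclusion.
k = 315: τ(315) = 12; 315 mod 2 = 1.
Hence k = 315 is a counterexample.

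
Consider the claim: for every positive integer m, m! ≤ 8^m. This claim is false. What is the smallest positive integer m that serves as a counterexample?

m = 20

Check each positive integer m in order until m! > 8^m.
For m = 1, 2, 3, 4, …, 17, 18, 19 the conclusion holds.
m = 20: m! = 2432902008176640000 and 8^m = 1152921504606846976, so 2432902008176640000 > 1152921504606846976.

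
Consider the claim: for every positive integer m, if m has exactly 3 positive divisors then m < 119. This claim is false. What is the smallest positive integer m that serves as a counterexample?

We need the least positive integer m for which m has exactly 3 positive divisors but the claim fails.
For m = 4, 9, 25, 49 the conclusion holds.
m = 121: τ(121) = 3; 121 ≥ 119.

m = 121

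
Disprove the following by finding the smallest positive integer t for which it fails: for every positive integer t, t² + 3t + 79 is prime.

The first 4 eligible values, up to t = 4, all satisfy the conclusion.
t = 5: t² + 3t + 79 = 119 = 7 × 17, composite.

t = 5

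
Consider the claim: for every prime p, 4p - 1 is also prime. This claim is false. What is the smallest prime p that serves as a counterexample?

p = 2: 4p - 1 = 7, prime.
p = 3: 4p - 1 = 11, prime.
p = 5: 4p - 1 = 19, prime.
p = 7: 4p - 1 = 27 = 3 × 9, not prime.

p = 7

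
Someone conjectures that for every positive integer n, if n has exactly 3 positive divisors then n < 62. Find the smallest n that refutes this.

n = 4: τ(4) = 3; 4 < 62.
n = 9: τ(9) = 3; 9 < 62.
n = 25: τ(25) = 3; 25 < 62.
n = 49: τ(49) = 3; 49 < 62.
n = 121: τ(121) = 3; 121 ≥ 62.
Thus n = 121 disproves the claim, and no smaller n works.

n = 121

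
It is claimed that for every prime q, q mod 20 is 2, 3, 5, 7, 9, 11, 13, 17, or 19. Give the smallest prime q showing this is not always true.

For q = 2, 3, 5, 7, …, 29, 31, 37 the conclusion holds.
q = 41: 41 mod 20 = 1 — not in {2, 3, 5, 7, 9, 11, 13, 17, 19}.
Thus q = 41 disproves the claim, and no smaller q works.

q = 41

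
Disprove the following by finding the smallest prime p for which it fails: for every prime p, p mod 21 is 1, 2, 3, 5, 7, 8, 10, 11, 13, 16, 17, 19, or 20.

p = 67

The first 18 eligible values, up to p = 61, all satisfy the conclusion.
p = 67: 67 mod 21 = 4 — not in {1, 2, 3, 5, 7, 8, 10, 11, 13, 16, 17, 19, 20}.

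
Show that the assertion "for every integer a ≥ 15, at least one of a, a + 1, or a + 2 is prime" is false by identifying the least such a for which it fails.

a = 20

We need the least integer a ≥ 15 for which a, a + 1, a + 2 are all composite.
For a = 15, 16, 17, 18, 19 the conclusion holds.
a = 20: 20 = 2 × 10; 21 = 3 × 7; 22 = 2 × 11 — all composite.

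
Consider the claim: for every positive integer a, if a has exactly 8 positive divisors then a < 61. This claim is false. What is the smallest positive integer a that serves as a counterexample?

a = 66

A counterexample is any positive integer a such that a has exactly 8 positive divisors but the claim fails; we check each in order.
a = 24: τ(24) = 8; 24 < 61.
a = 30: τ(30) = 8; 30 < 61.
a = 40: τ(40) = 8; 40 < 61.
a = 42: τ(42) = 8; 42 < 61.
a = 54: τ(54) = 8; 54 < 61.
a = 56: τ(56) = 8; 56 < 61.
a = 66: τ(66) = 8; 66 ≥ 61.
Thus a = 66 disproves the claim, and no smaller a works.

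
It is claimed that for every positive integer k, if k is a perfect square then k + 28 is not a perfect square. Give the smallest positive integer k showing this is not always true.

We need the least positive integer k for which k is a perfect square but k + 28 is a perfect square.
The first 5 eligible values, up to k = 25, all satisfy the conclusion.
k = 36: 36 = 6² and 36 + 28 = 64 = 8².

k = 36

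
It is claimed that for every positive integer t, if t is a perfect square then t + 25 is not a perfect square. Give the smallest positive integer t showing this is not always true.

A counterexample is any positive integer t such that t is a perfect square but t + 25 is a perfect square; we check each in order.
For t = 1, 4, 9, 16, …, 81, 100, 121 the conclusion holds.
t = 144: 144 = 12² and 144 + 25 = 169 = 13².

t = 144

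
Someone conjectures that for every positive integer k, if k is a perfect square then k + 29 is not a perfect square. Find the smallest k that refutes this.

k = 196

We need the least positive integer k for which k is a perfect square but k + 29 is a perfect square.
For k = 1, 4, 9, 16, …, 121, 144, 169 the conclusion holds.
k = 196: 196 = 14² and 196 + 29 = 225 = 15².
Hence k = 196 is a counterexample.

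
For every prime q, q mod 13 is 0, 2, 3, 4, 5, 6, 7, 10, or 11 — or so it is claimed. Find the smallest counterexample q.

q = 47

Check each prime q in order until the claim fails.
The first 14 eligible values, up to q = 43, all satisfy the conclusion.
q = 47: 47 mod 13 = 8 — not in {0, 2, 3, 4, 5, 6, 7, 10, 11}.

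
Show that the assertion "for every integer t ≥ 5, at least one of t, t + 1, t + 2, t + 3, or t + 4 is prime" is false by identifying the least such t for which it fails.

We need the least integer t ≥ 5 for which t, t + 1, t + 2, t + 3, t + 4 are all composite.
For t = 5, 6, 7, 8, …, 21, 22, 23 the conclusion holds.
t = 24: 24 = 2 × 12; 25 = 5 × 5; 26 = 2 × 13; 27 = 3 × 9; 28 = 2 × 14 — all composite.
Hence t = 24 is a counterexample.

t = 24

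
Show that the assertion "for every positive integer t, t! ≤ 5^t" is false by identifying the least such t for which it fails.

Check each positive integer t in order until t! > 5^t.
The first 11 eligible values, up to t = 11, all satisfy the conclusion.
t = 12: t! = 479001600 and 5^t = 244140625, so 479001600 > 244140625.
Hence t = 12 is a counterexample.

t = 12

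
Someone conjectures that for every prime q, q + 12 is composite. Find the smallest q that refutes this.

We need the least prime q for which q + 12 is prime.
For q = 2, 3 the conclusion holds.
q = 5: q + 12 = 17, prime — not composite.

q = 5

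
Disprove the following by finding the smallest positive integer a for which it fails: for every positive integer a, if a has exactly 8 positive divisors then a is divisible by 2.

A counterexample is any positive integer a such that a has exactly 8 positive divisors but a is not divisible by 2; we check each in order.
The first 12 eligible values, up to a = 104, all satisfy the conclusion.
a = 105: τ(105) = 8; 105 mod 2 = 1.

a = 105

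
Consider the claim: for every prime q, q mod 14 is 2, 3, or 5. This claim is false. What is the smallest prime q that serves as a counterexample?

q = 2: 2 mod 14 = 2.
q = 3: 3 mod 14 = 3.
q = 5: 5 mod 14 = 5.
q = 7: 7 mod 14 = 7 — not in {2, 3, 5}.

q = 7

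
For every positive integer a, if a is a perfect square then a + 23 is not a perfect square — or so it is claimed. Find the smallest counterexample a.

The first 10 eligible values, up to a = 100, all satisfy the conclusion.
a = 121: 121 = 11² and 121 + 23 = 144 = 12².

a = 121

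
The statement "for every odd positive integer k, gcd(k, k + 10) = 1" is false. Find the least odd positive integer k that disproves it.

A counterexample is any odd positive integer k such that gcd(k, k + 10) > 1; we check each in order.
k = 1: gcd(1, 11) = 1.
k = 3: gcd(3, 13) = 1.
k = 5: gcd(5, 15) = 5.
Thus k = 5 disproves the claim, and no smaller k works.

k = 5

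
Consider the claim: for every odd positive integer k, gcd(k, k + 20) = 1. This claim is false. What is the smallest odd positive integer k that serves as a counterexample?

k = 5

k = 1: gcd(1, 21) = 1.
k = 3: gcd(3, 23) = 1.
k = 5: gcd(5, 25) = 5.
Thus k = 5 disproves the claim, and no smaller k works.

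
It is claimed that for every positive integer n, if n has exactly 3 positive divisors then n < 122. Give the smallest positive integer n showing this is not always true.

A counterexample is any positive integer n such that n has exactly 3 positive divisors but the claim fails; we check each in order.
For n = 4, 9, 25, 49, 121 the conclusion holds.
n = 169: τ(169) = 3; 169 ≥ 122.
Thus n = 169 disproves the claim, and no smaller n works.

n = 169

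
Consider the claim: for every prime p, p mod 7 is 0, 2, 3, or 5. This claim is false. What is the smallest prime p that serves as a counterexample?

The first 4 eligible values, up to p = 7, all satisfy the conclusion.
p = 11: 11 mod 7 = 4 — not in {0, 2, 3, 5}.
Hence p = 11 is a counterexample.

p = 11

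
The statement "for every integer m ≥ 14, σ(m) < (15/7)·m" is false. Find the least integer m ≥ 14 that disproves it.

m = 18

Check each integer m ≥ 14 in order until the claim fails.
m = 14: σ(14) = 24; 24 < 30.
m = 15: σ(15) = 24; 24 < 225/7.
m = 16: σ(16) = 31; 31 < 240/7.
m = 17: σ(17) = 18; 18 < 255/7.
m = 18: σ(18) = 39; 39 ≥ 270/7.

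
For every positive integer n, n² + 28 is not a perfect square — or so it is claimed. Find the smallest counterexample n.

n = 6

Check each positive integer n in order until n² + 28 is a perfect square.
n = 1: 1² + 28 = 29, not a perfect square.
n = 2: 2² + 28 = 32, not a perfect square.
n = 3: 3² + 28 = 37, not a perfect square.
n = 4: 4² + 28 = 44, not a perfect square.
n = 5: 5² + 28 = 53, not a perfect square.
n = 6: 6² + 28 = 64 = 8², a perfect square.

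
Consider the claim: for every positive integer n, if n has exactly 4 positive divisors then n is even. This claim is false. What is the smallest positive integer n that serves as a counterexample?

Check each positive integer n in order until n has exactly 4 positive divisors but n is odd.
n = 6: divisors of 6: 1, 2, 3, 6; 6 is even.
n = 8: divisors of 8: 1, 2, 4, 8; 8 is even.
n = 10: divisors of 10: 1, 2, 5, 10; 10 is even.
n = 14: divisors of 14: 1, 2, 7, 14; 14 is even.
n = 15: divisors of 15: 1, 3, 5, 15; 15 is odd.
So n = 15 is the smallest counterexample.

n = 15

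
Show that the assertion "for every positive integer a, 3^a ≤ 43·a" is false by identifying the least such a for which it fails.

a = 5

We need the least positive integer a for which 3^a > 43·a.
The first 4 eligible values, up to a = 4, all satisfy the conclusion.
a = 5: 3^a = 243 and 43·a = 215, so 243 > 215.
Hence a = 5 is a counterexample.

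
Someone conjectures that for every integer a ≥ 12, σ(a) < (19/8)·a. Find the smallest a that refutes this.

a = 24

Check each integer a ≥ 12 in order until the claim fails.
The first 12 eligible values, up to a = 23, all satisfy the conclusion.
a = 24: σ(24) = 60; 60 ≥ 57.
Hence a = 24 is a counterexample.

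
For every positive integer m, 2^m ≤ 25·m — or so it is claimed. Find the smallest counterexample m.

For m = 1, 2, 3, 4, 5, 6, 7 the conclusion holds.
m = 8: 2^m = 256 and 25·m = 200, so 256 > 200.
Thus m = 8 disproves the claim, and no smaller m works.

m = 8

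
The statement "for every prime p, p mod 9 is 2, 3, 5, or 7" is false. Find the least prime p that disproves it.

p = 13

p = 2: 2 mod 9 = 2.
p = 3: 3 mod 9 = 3.
p = 5: 5 mod 9 = 5.
p = 7: 7 mod 9 = 7.
p = 11: 11 mod 9 = 2.
p = 13: 13 mod 9 = 4 — not in {2, 3, 5, 7}.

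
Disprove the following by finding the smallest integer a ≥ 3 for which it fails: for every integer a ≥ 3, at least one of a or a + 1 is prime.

a = 8

Check each integer a ≥ 3 in order until a, a + 1 are both composite.
The first 5 eligible values, up to a = 7, all satisfy the conclusion.
a = 8: 8 = 2 × 4; 9 = 3 × 3 — both composite.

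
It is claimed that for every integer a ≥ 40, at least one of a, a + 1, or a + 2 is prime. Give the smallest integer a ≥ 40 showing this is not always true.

a = 44

Check each integer a ≥ 40 in order until a, a + 1, a + 2 are all composite.
For a = 40, 41, 42, 43 the conclusion holds.
a = 44: 44 = 2 × 22; 45 = 3 × 15; 46 = 2 × 23 — all composite.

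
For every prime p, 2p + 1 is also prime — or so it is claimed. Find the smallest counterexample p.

p = 7

We need the least prime p for which 2p + 1 is not prime.
For p = 2, 3, 5 the conclusion holds.
p = 7: 2p + 1 = 15 = 3 × 5, not prime.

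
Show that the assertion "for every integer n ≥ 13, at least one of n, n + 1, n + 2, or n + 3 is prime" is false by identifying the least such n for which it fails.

n = 24

Check each integer n ≥ 13 in order until n, n + 1, n + 2, n + 3 are all composite.
The first 11 eligible values, up to n = 23, all satisfy the conclusion.
n = 24: 24 = 2 × 12; 25 = 5 × 5; 26 = 2 × 13; 27 = 3 × 9 — all composite.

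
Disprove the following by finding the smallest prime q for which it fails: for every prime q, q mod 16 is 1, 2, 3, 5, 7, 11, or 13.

The first 10 eligible values, up to q = 29, all satisfy the conclusion.
q = 31: 31 mod 16 = 15 — not in {1, 2, 3, 5, 7, 11, 13}.
Thus q = 31 disproves the claim, and no smaller q works.

q = 31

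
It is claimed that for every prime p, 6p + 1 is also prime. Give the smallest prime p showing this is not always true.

p = 19

Check each prime p in order until 6p + 1 is not prime.
The first 7 eligible values, up to p = 17, all satisfy the conclusion.
p = 19: 6p + 1 = 115 = 5 × 23, not prime.
So p = 19 is the smallest counterexample.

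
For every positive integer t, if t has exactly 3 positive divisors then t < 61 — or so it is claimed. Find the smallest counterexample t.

We need the least positive integer t for which t has exactly 3 positive divisors but the claim fails.
t = 4: τ(4) = 3; 4 < 61.
t = 9: τ(9) = 3; 9 < 61.
t = 25: τ(25) = 3; 25 < 61.
t = 49: τ(49) = 3; 49 < 61.
t = 121: τ(121) = 3; 121 ≥ 61.
Hence t = 121 is a counterexample.

t = 121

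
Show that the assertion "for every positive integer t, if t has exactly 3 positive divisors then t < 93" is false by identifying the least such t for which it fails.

We need the least positive integer t for which t has exactly 3 positive divisors but the claim fails.
The first 4 eligible values, up to t = 49, all satisfy the conclusion.
t = 121: τ(121) = 3; 121 ≥ 93.
So t = 121 is the smallest counterexample.

t = 121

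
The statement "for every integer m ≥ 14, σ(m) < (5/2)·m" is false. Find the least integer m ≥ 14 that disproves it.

We need the least integer m ≥ 14 for which the claim fails.
For m = 14, 15, 16, 17, 18, 19, 20, 21, 22, 23 the conclusion holds.
m = 24: σ(24) = 60; 60 ≥ 60.

m = 24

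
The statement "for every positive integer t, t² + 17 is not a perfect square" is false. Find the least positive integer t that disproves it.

We need the least positive integer t for which t² + 17 is a perfect square.
The first 7 eligible values, up to t = 7, all satisfy the conclusion.
t = 8: 8² + 17 = 81 = 9², a perfect square.
So t = 8 is the smallest counterexample.

t = 8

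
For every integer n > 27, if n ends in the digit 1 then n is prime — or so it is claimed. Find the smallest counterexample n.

A counterexample is any integer n > 27 such that n ends in the digit 1 but n is not prime; we check each in order.
n = 31: 31 ends in 1 and is prime.
n = 41: 41 ends in 1 and is prime.
n = 51: 51 ends in 1; 51 = 3 × 17, composite.
So n = 51 is the smallest counterexample.

n = 51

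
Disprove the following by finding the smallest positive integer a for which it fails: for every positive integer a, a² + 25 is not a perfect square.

a = 12

For a = 1, 2, 3, 4, …, 9, 10, 11 the conclusion holds.
a = 12: 12² + 25 = 169 = 13², a perfect square.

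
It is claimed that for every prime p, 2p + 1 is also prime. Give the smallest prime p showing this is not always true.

p = 7

A counterexample is any prime p such that 2p + 1 is not prime; we check each in order.
For p = 2, 3, 5 the conclusion holds.
p = 7: 2p + 1 = 15 = 3 × 5, not prime.
So p = 7 is the smallest counterexample.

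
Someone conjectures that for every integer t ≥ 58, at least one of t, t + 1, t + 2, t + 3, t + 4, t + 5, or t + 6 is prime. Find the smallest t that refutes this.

t = 90

The first 32 eligible values, up to t = 89, all satisfy the conclusion.
t = 90: 90 = 2 × 45; 91 = 7 × 13; 92 = 2 × 46; 93 = 3 × 31; 94 = 2 × 47; 95 = 5 × 19; 96 = 2 × 48 — all composite.
So t = 90 is the smallest counterexample.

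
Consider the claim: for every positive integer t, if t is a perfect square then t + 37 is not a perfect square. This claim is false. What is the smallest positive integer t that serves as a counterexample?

t = 324

A counterexample is any positive integer t such that t is a perfect square but t + 37 is a perfect square; we check each in order.
The first 17 eligible values, up to t = 289, all satisfy the conclusion.
t = 324: 324 = 18² and 324 + 37 = 361 = 19².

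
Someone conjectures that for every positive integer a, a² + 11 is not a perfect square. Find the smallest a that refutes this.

a = 5

For a = 1, 2, 3, 4 the conclusion holds.
a = 5: 5² + 11 = 36 = 6², a perfect square.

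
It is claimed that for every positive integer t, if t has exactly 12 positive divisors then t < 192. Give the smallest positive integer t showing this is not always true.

t = 198

We need the least positive integer t for which t has exactly 12 positive divisors but the claim fails.
The first 12 eligible values, up to t = 160, all satisfy the conclusion.
t = 198: τ(198) = 12; 198 ≥ 192.
So t = 198 is the smallest counterexample.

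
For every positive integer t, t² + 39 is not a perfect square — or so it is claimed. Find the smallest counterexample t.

t = 5

A counterexample is any positive integer t such that t² + 39 is a perfect square; we check each in order.
The first 4 eligible values, up to t = 4, all satisfy the conclusion.
t = 5: 5² + 39 = 64 = 8², a perfect square.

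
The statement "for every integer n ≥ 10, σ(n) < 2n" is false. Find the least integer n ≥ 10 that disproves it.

n = 12

We need the least integer n ≥ 10 for which the claim fails.
n = 10: σ(10) = 18; 18 < 20.
n = 11: σ(11) = 12; 12 < 22.
n = 12: σ(12) = 28; 28 ≥ 24.
Thus n = 12 disproves the claim, and no smaller n works.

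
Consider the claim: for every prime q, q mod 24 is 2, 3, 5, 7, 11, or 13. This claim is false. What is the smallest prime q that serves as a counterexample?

For q = 2, 3, 5, 7, 11, 13 the conclusion holds.
q = 17: 17 mod 24 = 17 — not in {2, 3, 5, 7, 11, 13}.
Thus q = 17 disproves the claim, and no smaller q works.

q = 17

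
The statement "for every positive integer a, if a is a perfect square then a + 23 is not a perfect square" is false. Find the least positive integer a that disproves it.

a = 121

The first 10 eligible values, up to a = 100, all satisfy the conclusion.
a = 121: 121 = 11² and 121 + 23 = 144 = 12².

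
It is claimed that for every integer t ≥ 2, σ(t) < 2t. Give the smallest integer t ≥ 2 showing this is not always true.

t = 6

Check each integer t ≥ 2 in order until the claim fails.
For t = 2, 3, 4, 5 the conclusion holds.
t = 6: σ(6) = 12; 12 ≥ 12.
Thus t = 6 disproves the claim, and no smaller t works.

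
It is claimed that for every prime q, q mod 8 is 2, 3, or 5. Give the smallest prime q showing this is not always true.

We need the least prime q for which the claim fails.
For q = 2, 3, 5 the conclusion holds.
q = 7: 7 mod 8 = 7 — not in {2, 3, 5}.
So q = 7 is the smallest counterexample.

q = 7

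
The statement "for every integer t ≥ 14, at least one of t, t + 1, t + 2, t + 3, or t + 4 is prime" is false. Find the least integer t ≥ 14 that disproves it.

t = 24

We need the least integer t ≥ 14 for which t, t + 1, t + 2, t + 3, t + 4 are all composite.
For t = 14, 15, 16, 17, 18, 19, 20, 21, 22, 23 the conclusion holds.
t = 24: 24 = 2 × 12; 25 = 5 × 5; 26 = 2 × 13; 27 = 3 × 9; 28 = 2 × 14 — all composite.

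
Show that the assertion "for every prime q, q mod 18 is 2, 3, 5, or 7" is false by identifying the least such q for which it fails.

We need the least prime q for which the claim fails.
The first 4 eligible values, up to q = 7, all satisfy the conclusion.
q = 11: 11 mod 18 = 11 — not in {2, 3, 5, 7}.

q = 11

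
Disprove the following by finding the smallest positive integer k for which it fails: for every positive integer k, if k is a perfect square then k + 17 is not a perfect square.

k = 64

A counterexample is any positive integer k such that k is a perfect square but k + 17 is a perfect square; we check each in order.
The first 7 eligible values, up to k = 49, all satisfy the conclusion.
k = 64: 64 = 8² and 64 + 17 = 81 = 9².
Thus k = 64 disproves the claim, and no smaller k works.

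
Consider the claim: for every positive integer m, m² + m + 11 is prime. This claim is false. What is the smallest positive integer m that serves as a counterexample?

m = 10

Check each positive integer m in order until m² + m + 11 is not prime.
For m = 1, 2, 3, 4, 5, 6, 7, 8, 9 the conclusion holds.
m = 10: m² + m + 11 = 121 = 11 × 11, composite.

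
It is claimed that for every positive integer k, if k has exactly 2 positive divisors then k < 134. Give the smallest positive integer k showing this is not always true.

A counterexample is any positive integer k such that k has exactly 2 positive divisors but the claim fails; we check each in order.
For k = 2, 3, 5, 7, …, 113, 127, 131 the conclusion holds.
k = 137: τ(137) = 2; 137 ≥ 134.
Thus k = 137 disproves the claim, and no smaller k works.

k = 137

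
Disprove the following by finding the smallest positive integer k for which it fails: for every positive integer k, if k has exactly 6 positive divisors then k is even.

A counterexample is any positive integer k such that k has exactly 6 positive divisors but k is odd; we check each in order.
For k = 12, 18, 20, 28, 32, 44 the conclusion holds.
k = 45: divisors of 45: 1, 3, 5, 9, 15, 45; 45 is odd.
Thus k = 45 disproves the claim, and no smaller k works.

k = 45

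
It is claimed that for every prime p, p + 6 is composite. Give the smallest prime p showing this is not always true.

p = 5

Check each prime p in order until p + 6 is prime.
For p = 2, 3 the conclusion holds.
p = 5: p + 6 = 11, prime — not composite.
So p = 5 is the smallest counterexample.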